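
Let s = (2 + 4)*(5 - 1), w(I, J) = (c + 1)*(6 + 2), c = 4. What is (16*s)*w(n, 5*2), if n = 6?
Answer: 15360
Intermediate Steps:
w(I, J) = 40 (w(I, J) = (4 + 1)*(6 + 2) = 5*8 = 40)
s = 24 (s = 6*4 = 24)
(16*s)*w(n, 5*2) = (16*24)*40 = 384*40 = 15360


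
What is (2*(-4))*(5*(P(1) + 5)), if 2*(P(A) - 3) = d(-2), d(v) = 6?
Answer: -440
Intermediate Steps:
P(A) = 6 (P(A) = 3 + (½)*6 = 3 + 3 = 6)
(2*(-4))*(5*(P(1) + 5)) = (2*(-4))*(5*(6 + 5)) = -40*11 = -8*55 = -440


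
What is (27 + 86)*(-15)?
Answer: -1695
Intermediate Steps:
(27 + 86)*(-15) = 113*(-15) = -1695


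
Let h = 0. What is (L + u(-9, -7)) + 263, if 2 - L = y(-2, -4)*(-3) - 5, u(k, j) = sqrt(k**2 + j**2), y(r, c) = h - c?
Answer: 282 + sqrt(130) ≈ 293.40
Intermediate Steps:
y(r, c) = -c (y(r, c) = 0 - c = -c)
u(k, j) = sqrt(j**2 + k**2)
L = 19 (L = 2 - (-1*(-4)*(-3) - 5) = 2 - (4*(-3) - 5) = 2 - (-12 - 5) = 2 - 1*(-17) = 2 + 17 = 19)
(L + u(-9, -7)) + 263 = (19 + sqrt((-7)**2 + (-9)**2)) + 263 = (19 + sqrt(49 + 81)) + 263 = (19 + sqrt(130)) + 263 = 282 + sqrt(130)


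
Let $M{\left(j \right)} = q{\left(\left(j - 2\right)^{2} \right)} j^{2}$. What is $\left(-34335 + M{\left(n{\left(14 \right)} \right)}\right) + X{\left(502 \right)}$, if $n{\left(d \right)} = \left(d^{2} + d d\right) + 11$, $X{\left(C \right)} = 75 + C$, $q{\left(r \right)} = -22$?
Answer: $-3606756$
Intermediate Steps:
$n{\left(d \right)} = 11 + 2 d^{2}$ ($n{\left(d \right)} = \left(d^{2} + d^{2}\right) + 11 = 2 d^{2} + 11 = 11 + 2 d^{2}$)
$M{\left(j \right)} = - 22 j^{2}$
$\left(-34335 + M{\left(n{\left(14 \right)} \right)}\right) + X{\left(502 \right)} = \left(-34335 - 22 \left(11 + 2 \cdot 14^{2}\right)^{2}\right) + \left(75 + 502\right) = \left(-34335 - 22 \left(11 + 2 \cdot 196\right)^{2}\right) + 577 = \left(-34335 - 22 \left(11 + 392\right)^{2}\right) + 577 = \left(-34335 - 22 \cdot 403^{2}\right) + 577 = \left(-34335 - 3572998\right) + 577 = -3607333 + 577 = -3606756$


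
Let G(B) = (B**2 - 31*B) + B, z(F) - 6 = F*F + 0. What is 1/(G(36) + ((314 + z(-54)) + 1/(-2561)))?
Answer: 2561/8840571 ≈ 0.00028969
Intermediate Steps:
z(F) = 6 + F**2 (z(F) = 6 + (F*F + 0) = 6 + (F**2 + 0) = 6 + F**2)
G(B) = B**2 - 30*B
1/(G(36) + ((314 + z(-54)) + 1/(-2561))) = 1/(36*(-30 + 36) + ((314 + (6 + (-54)**2)) + 1/(-2561))) = 1/(36*6 + ((314 + (6 + 2916)) - 1/2561)) = 1/(216 + ((314 + 2922) - 1/2561)) = 1/(216 + (3236 - 1/2561)) = 1/(216 + 8287395/2561) = 1/(8840571/2561) = 2561/8840571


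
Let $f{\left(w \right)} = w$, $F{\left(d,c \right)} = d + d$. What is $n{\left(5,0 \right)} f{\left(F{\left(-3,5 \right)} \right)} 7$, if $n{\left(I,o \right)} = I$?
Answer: $-210$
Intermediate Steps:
$F{\left(d,c \right)} = 2 d$
$n{\left(5,0 \right)} f{\left(F{\left(-3,5 \right)} \right)} 7 = 5 \cdot 2 \left(-3\right) 7 = 5 \left(-6\right) 7 = \left(-30\right) 7 = -210$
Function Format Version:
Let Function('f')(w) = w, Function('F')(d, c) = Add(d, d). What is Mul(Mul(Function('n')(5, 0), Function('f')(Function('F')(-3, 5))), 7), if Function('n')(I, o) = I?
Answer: -210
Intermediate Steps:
Function('F')(d, c) = Mul(2, d)
Mul(Mul(Function('n')(5, 0), Function('f')(Function('F')(-3, 5))), 7) = Mul(Mul(5, Mul(2, -3)), 7) = Mul(Mul(5, -6), 7) = Mul(-30, 7) = -210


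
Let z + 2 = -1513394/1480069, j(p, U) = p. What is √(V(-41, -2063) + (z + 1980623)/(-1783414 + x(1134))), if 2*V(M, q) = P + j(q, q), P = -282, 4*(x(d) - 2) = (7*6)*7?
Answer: I*√130820411583083335854963861930/10557856121426 ≈ 34.258*I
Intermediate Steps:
x(d) = 151/2 (x(d) = 2 + ((7*6)*7)/4 = 2 + (42*7)/4 = 2 + (¼)*294 = 2 + 147/2 = 151/2)
z = -4473532/1480069 (z = -2 - 1513394/1480069 = -4473532/1480069 ≈ -3.0225)
V(M, q) = -141 + q/2 (V(M, q) = (-282 + q)/2 = -141 + q/2)
√(V(-41, -2063) + (z + 1980623)/(-1783414 + x(1134))) = √((-141 + (½)*(-2063)) + (-4473532/1480069 + 1980623)/(-1783414 + 151/2)) = √((-141 - 2063/2) + 2931454229455/(1480069*(-3566677/2))) = √(-2345/2 + (2931454229455/1480069)*(-2/3566677)) = √(-2345/2 - 5862908458910/5278928060713) = √(-12390812119289805/10557856121426) = I*√130820411583083335854963861930/10557856121426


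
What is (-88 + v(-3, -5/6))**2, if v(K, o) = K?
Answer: 8281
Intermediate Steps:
(-88 + v(-3, -5/6))**2 = (-88 - 3)**2 = (-91)**2 = 8281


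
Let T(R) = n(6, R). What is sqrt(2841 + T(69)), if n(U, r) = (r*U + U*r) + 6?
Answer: 35*sqrt(3) ≈ 60.622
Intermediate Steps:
n(U, r) = 6 + 2*U*r (n(U, r) = (U*r + U*r) + 6 = 2*U*r + 6 = 6 + 2*U*r)
T(R) = 6 + 12*R (T(R) = 6 + 2*6*R = 6 + 12*R)
sqrt(2841 + T(69)) = sqrt(2841 + (6 + 12*69)) = sqrt(2841 + (6 + 828)) = sqrt(2841 + 834) = sqrt(3675) = 35*sqrt(3)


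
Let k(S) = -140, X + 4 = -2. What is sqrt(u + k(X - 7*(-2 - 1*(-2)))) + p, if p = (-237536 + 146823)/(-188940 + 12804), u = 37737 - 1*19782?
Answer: 90713/176136 + sqrt(17815) ≈ 133.99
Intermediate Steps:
X = -6 (X = -4 - 2 = -6)
u = 17955 (u = 37737 - 19782 = 17955)
p = 90713/176136 (p = -90713/(-176136) = -90713*(-1/176136) = 90713/176136 ≈ 0.51502)
sqrt(u + k(X - 7*(-2 - 1*(-2)))) + p = sqrt(17955 - 140) + 90713/176136 = sqrt(17815) + 90713/176136 = 90713/176136 + sqrt(17815)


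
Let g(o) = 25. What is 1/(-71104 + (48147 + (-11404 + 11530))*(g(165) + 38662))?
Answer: 1/1867466447 ≈ 5.3548e-10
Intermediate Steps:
1/(-71104 + (48147 + (-11404 + 11530))*(g(165) + 38662)) = 1/(-71104 + (48147 + (-11404 + 11530))*(25 + 38662)) = 1/(-71104 + (48147 + 126)*38687) = 1/(-71104 + 48273*38687) = 1/(-71104 + 1867537551) = 1/1867466447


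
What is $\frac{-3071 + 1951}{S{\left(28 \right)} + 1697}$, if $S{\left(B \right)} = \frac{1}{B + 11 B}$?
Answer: $- \frac{376320}{570193} \approx -0.65999$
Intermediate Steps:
$S{\left(B \right)} = \frac{1}{12 B}$
$\frac{-3071 + 1951}{S{\left(28 \right)} + 1697} = \frac{-3071 + 1951}{\frac{1}{12 \cdot 28} + 1697} = - \frac{1120}{\frac{1}{12} \cdot \frac{1}{28} + 1697} = - \frac{1120}{\frac{1}{336} + 1697} = - \frac{1120}{\frac{570193}{336}} = \left(-1120\right) \frac{336}{570193} = - \frac{376320}{570193}$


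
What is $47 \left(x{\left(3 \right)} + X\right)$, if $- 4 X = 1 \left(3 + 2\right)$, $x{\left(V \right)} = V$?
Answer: $\frac{329}{4} \approx 82.25$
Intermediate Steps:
$X = - \frac{5}{4}$ ($X = - \frac{1 \left(3 + 2\right)}{4} = - \frac{1 \cdot 5}{4} = \left(- \frac{1}{4}\right) 5 = - \frac{5}{4} \approx -1.25$)
$47 \left(x{\left(3 \right)} + X\right) = 47 \left(3 - \frac{5}{4}\right) = 47 \cdot \frac{7}{4} = \frac{329}{4}$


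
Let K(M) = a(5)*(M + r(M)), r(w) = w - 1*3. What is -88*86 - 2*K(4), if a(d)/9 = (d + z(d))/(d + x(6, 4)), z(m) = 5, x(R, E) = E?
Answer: -7668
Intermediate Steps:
r(w) = -3 + w (r(w) = w - 3 = -3 + w)
a(d) = 9*(5 + d)/(4 + d) (a(d) = 9*((d + 5)/(d + 4)) = 9*((5 + d)/(4 + d)) = 9*(5 + d)/(4 + d))
K(M) = -30 + 20*M (K(M) = (9*(5 + 5)/(4 + 5))*(M + (-3 + M)) = (9*10/9)*(-3 + 2*M) = (9*(⅑)*10)*(-3 + 2*M) = 10*(-3 + 2*M) = -30 + 20*M)
-88*86 - 2*K(4) = -88*86 - 2*(-30 + 20*4) = -7568 - 2*(-30 + 80) = -7568 - 2*50 = -7568 - 100 = -7668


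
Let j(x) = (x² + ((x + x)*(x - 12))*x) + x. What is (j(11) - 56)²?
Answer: 27556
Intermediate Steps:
j(x) = x + x² + 2*x²*(-12 + x) (j(x) = (x² + ((2*x)*(-12 + x))*x) + x = (x² + (2*x*(-12 + x))*x) + x = (x² + 2*x²*(-12 + x)) + x = x + x² + 2*x²*(-12 + x))
(j(11) - 56)² = (11*(1 - 23*11 + 2*11²) - 56)² = (11*(1 - 253 + 2*121) - 56)² = (11*(1 - 253 + 242) - 56)² = (11*(-10) - 56)² = (-110 - 56)² = (-166)² = 27556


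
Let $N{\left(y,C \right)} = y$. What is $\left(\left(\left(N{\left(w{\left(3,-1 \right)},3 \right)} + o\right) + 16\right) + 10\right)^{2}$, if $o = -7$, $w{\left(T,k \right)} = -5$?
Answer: $196$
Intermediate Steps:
$\left(\left(\left(N{\left(w{\left(3,-1 \right)},3 \right)} + o\right) + 16\right) + 10\right)^{2} = \left(\left(\left(-5 - 7\right) + 16\right) + 10\right)^{2} = \left(\left(-12 + 16\right) + 10\right)^{2} = \left(4 + 10\right)^{2} = 14^{2} = 196$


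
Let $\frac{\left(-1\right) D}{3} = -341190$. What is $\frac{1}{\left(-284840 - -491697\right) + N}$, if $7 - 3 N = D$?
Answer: $- \frac{3}{402992} \approx -7.4443 \cdot 10^{-6}$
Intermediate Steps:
$D = 1023570$ ($D = \left(-3\right) \left(-341190\right) = 1023570$)
$N = - \frac{1023563}{3}$ ($N = \frac{7}{3} - 341190 = - \frac{1023563}{3} \approx -3.4119 \cdot 10^{5}$)
$\frac{1}{\left(-284840 - -491697\right) + N} = \frac{1}{\left(-284840 - -491697\right) - \frac{1023563}{3}} = \frac{1}{\left(-284840 + 491697\right) - \frac{1023563}{3}} = \frac{1}{206857 - \frac{1023563}{3}} = \frac{1}{- \frac{402992}{3}} = - \frac{3}{402992}$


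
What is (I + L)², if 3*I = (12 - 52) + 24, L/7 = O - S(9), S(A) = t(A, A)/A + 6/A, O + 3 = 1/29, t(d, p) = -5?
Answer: 49182169/68121 ≈ 721.98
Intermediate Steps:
O = -86/29 (O = -3 + 1/29 = -86/29 ≈ -2.9655)
S(A) = 1/A (S(A) = -5/A + 6/A = 1/A)
L = -5621/261 (L = 7*(-86/29 - 1/9) = 7*(-86/29 - 1*⅑) = 7*(-86/29 - ⅑) = 7*(-803/261) = -5621/261 ≈ -21.536)
I = -16/3 (I = ((12 - 52) + 24)/3 = (-40 + 24)/3 = (⅓)*(-16) = -16/3 ≈ -5.3333)
(I + L)² = (-16/3 - 5621/261)² = (-7013/261)² = 49182169/68121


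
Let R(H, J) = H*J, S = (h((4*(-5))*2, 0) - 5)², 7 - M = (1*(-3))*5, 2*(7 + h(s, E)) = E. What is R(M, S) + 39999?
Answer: 43167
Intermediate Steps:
h(s, E) = -7 + E/2
M = 22 (M = 7 - 1*(-3)*5 = 7 - (-3)*5 = 7 - 1*(-15) = 7 + 15 = 22)
S = 144 (S = ((-7 + (½)*0) - 5)² = ((-7 + 0) - 5)² = (-7 - 5)² = (-12)² = 144)
R(M, S) + 39999 = 22*144 + 39999 = 3168 + 39999 = 43167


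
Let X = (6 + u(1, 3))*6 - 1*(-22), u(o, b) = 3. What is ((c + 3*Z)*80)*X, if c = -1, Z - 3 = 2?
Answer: 85120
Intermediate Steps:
Z = 5 (Z = 3 + 2 = 5)
X = 76 (X = (6 + 3)*6 - 1*(-22) = 9*6 + 22 = 54 + 22 = 76)
((c + 3*Z)*80)*X = ((-1 + 3*5)*80)*76 = ((-1 + 15)*80)*76 = (14*80)*76 = 1120*76 = 85120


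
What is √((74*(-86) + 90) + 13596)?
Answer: √7322 ≈ 85.569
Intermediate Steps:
√((74*(-86) + 90) + 13596) = √((-6364 + 90) + 13596) = √(-6274 + 13596) = √7322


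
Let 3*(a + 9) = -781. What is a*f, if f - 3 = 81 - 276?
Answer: 51712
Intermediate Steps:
a = -808/3 (a = -9 + (⅓)*(-781) = -9 - 781/3 = -808/3 ≈ -269.33)
f = -192 (f = 3 + (81 - 276) = 3 - 195 = -192)
a*f = -808/3*(-192) = 51712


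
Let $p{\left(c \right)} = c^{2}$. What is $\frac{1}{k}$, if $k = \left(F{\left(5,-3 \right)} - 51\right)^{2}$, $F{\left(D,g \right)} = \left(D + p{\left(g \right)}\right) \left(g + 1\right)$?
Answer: $\frac{1}{6241} \approx 0.00016023$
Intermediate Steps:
$F{\left(D,g \right)} = \left(1 + g\right) \left(D + g^{2}\right)$ ($F{\left(D,g \right)} = \left(D + g^{2}\right) \left(g + 1\right) = \left(D + g^{2}\right) \left(1 + g\right) = \left(1 + g\right) \left(D + g^{2}\right)$)
$k = 6241$ ($k = \left(\left(5 + \left(-3\right)^{2} + \left(-3\right)^{3} + 5 \left(-3\right)\right) - 51\right)^{2} = \left(\left(5 + 9 - 27 - 15\right) - 51\right)^{2} = \left(-28 - 51\right)^{2} = \left(-79\right)^{2} = 6241$)
$\frac{1}{k} = \frac{1}{6241}$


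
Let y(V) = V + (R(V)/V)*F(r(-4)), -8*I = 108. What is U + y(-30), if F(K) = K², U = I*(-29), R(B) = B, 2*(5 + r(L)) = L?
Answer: 821/2 ≈ 410.50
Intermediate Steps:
I = -27/2 (I = -⅛*108 = -27/2 ≈ -13.500)
r(L) = -5 + L/2
U = 783/2 (U = -27/2*(-29) = 783/2 ≈ 391.50)
y(V) = 49 + V (y(V) = V + (V/V)*(-5 + (½)*(-4))² = V + 1*(-5 - 2)² = V + 1*(-7)² = V + 1*49 = V + 49 = 49 + V)
U + y(-30) = 783/2 + (49 - 30) = 783/2 + 19 = 821/2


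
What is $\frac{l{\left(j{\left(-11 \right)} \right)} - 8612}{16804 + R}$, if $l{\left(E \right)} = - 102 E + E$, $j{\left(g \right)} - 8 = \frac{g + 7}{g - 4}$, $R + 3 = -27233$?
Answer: $\frac{17713}{19560} \approx 0.90557$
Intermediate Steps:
$R = -27236$ ($R = -3 - 27233 = -27236$)
$j{\left(g \right)} = 8 + \frac{7 + g}{-4 + g}$ ($j{\left(g \right)} = 8 + \frac{g + 7}{g - 4} = 8 + \frac{7 + g}{-4 + g}$)
$l{\left(E \right)} = - 101 E$
$\frac{l{\left(j{\left(-11 \right)} \right)} - 8612}{16804 + R} = \frac{- 101 \frac{-25 + 9 \left(-11\right)}{-4 - 11} - 8612}{16804 - 27236} = \frac{- 101 \frac{-25 - 99}{-15} - 8612}{-10432} = \left(- 101 \left(\left(- \frac{1}{15}\right) \left(-124\right)\right) - 8612\right) \left(- \frac{1}{10432}\right) = \left(\left(-101\right) \frac{124}{15} - 8612\right) \left(- \frac{1}{10432}\right) = \left(- \frac{12524}{15} - 8612\right) \left(- \frac{1}{10432}\right) = \left(- \frac{141704}{15}\right) \left(- \frac{1}{10432}\right) = \frac{17713}{19560}$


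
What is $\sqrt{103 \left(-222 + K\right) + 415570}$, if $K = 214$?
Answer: $\sqrt{414746} \approx 644.01$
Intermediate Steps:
$\sqrt{103 \left(-222 + K\right) + 415570} = \sqrt{103 \left(-222 + 214\right) + 415570} = \sqrt{103 \left(-8\right) + 415570} = \sqrt{-824 + 415570} = \sqrt{414746}$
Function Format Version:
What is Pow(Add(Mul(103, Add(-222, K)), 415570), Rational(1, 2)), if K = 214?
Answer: Pow(414746, Rational(1, 2)) ≈ 644.01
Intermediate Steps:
Pow(Add(Mul(103, Add(-222, K)), 415570), Rational(1, 2)) = Pow(Add(Mul(103, Add(-222, 214)), 415570), Rational(1, 2)) = Pow(Add(Mul(103, -8), 415570), Rational(1, 2)) = Pow(Add(-824, 415570), Rational(1, 2)) = Pow(414746, Rational(1, 2))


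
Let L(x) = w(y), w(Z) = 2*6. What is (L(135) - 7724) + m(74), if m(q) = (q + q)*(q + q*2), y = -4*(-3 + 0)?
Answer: 25144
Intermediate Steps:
y = 12 (y = -4*(-3) = 12)
m(q) = 6*q² (m(q) = (2*q)*(q + 2*q) = (2*q)*(3*q) = 6*q²)
w(Z) = 12
L(x) = 12
(L(135) - 7724) + m(74) = (12 - 7724) + 6*74² = -7712 + 6*5476 = -7712 + 32856 = 25144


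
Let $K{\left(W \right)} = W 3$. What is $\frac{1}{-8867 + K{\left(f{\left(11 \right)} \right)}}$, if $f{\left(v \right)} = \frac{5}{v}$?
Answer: $- \frac{11}{97522} \approx -0.0001128$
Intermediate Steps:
$K{\left(W \right)} = 3 W$
$\frac{1}{-8867 + K{\left(f{\left(11 \right)} \right)}} = \frac{1}{-8867 + 3 \cdot \frac{5}{11}} = \frac{1}{-8867 + \frac{15}{11}} = \frac{1}{- \frac{97522}{11}} = - \frac{11}{97522}$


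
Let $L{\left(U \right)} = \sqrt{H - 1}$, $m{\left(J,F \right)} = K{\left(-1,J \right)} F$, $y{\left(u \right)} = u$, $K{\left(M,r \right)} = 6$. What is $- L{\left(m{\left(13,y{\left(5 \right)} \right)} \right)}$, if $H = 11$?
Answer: $- \sqrt{10} \approx -3.1623$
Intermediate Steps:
$m{\left(J,F \right)} = 6 F$
$L{\left(U \right)} = \sqrt{10}$ ($L{\left(U \right)} = \sqrt{11 - 1} = \sqrt{10}$)
$- L{\left(m{\left(13,y{\left(5 \right)} \right)} \right)} = - \sqrt{10}$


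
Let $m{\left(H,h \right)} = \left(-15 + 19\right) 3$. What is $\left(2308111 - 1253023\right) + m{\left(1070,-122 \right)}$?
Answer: $1055100$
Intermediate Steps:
$m{\left(H,h \right)} = 12$ ($m{\left(H,h \right)} = 4 \cdot 3 = 12$)
$\left(2308111 - 1253023\right) + m{\left(1070,-122 \right)} = \left(2308111 - 1253023\right) + 12 = 1055088 + 12 = 1055100$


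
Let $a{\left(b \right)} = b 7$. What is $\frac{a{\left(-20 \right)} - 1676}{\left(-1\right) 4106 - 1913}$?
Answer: $\frac{1816}{6019} \approx 0.30171$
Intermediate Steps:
$a{\left(b \right)} = 7 b$
$\frac{a{\left(-20 \right)} - 1676}{\left(-1\right) 4106 - 1913} = \frac{7 \left(-20\right) - 1676}{\left(-1\right) 4106 - 1913} = \frac{-140 - 1676}{-4106 - 1913} = - \frac{1816}{-6019} = \left(-1816\right) \left(- \frac{1}{6019}\right) = \frac{1816}{6019}$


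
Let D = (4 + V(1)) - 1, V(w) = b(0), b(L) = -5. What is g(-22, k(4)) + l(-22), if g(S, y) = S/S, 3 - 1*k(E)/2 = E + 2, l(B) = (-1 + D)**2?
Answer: 10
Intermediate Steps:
V(w) = -5
D = -2 (D = (4 - 5) - 1 = -1 - 1 = -2)
l(B) = 9 (l(B) = (-1 - 2)**2 = (-3)**2 = 9)
k(E) = 2 - 2*E (k(E) = 6 - 2*(E + 2) = 6 - 2*(2 + E) = 6 + (-4 - 2*E) = 2 - 2*E)
g(S, y) = 1
g(-22, k(4)) + l(-22) = 1 + 9 = 10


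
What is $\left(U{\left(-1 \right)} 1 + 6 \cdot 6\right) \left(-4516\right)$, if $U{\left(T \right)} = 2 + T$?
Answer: $-167092$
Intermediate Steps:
$\left(U{\left(-1 \right)} 1 + 6 \cdot 6\right) \left(-4516\right) = \left(\left(2 - 1\right) 1 + 6 \cdot 6\right) \left(-4516\right) = \left(1 \cdot 1 + 36\right) \left(-4516\right) = \left(1 + 36\right) \left(-4516\right) = 37 \left(-4516\right) = -167092$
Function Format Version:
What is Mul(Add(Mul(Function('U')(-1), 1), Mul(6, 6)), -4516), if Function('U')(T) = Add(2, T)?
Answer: -167092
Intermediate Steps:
Mul(Add(Mul(Function('U')(-1), 1), Mul(6, 6)), -4516) = Mul(Add(Mul(Add(2, -1), 1), Mul(6, 6)), -4516) = Mul(Add(Mul(1, 1), 36), -4516) = Mul(Add(1, 36), -4516) = Mul(37, -4516) = -167092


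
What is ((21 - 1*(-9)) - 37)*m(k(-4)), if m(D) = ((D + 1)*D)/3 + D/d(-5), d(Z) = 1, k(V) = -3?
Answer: 7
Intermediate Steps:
m(D) = D + D*(1 + D)/3 (m(D) = ((D + 1)*D)/3 + D/1 = ((1 + D)*D)*(⅓) + D*1 = (D*(1 + D))*(⅓) + D = D*(1 + D)/3 + D = D + D*(1 + D)/3)
((21 - 1*(-9)) - 37)*m(k(-4)) = ((21 - 1*(-9)) - 37)*((⅓)*(-3)*(4 - 3)) = ((21 + 9) - 37)*((⅓)*(-3)*1) = (30 - 37)*(-1) = -7*(-1) = 7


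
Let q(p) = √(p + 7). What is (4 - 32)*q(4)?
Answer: -28*√11 ≈ -92.865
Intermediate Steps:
q(p) = √(7 + p)
(4 - 32)*q(4) = (4 - 32)*√(7 + 4) = -28*√11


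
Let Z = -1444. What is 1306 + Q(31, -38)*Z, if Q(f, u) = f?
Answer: -43458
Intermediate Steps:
1306 + Q(31, -38)*Z = 1306 + 31*(-1444) = 1306 - 44764 = -43458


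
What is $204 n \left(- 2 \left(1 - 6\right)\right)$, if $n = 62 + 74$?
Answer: $277440$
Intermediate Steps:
$n = 136$
$204 n \left(- 2 \left(1 - 6\right)\right) = 204 \cdot 136 \left(- 2 \left(1 - 6\right)\right) = 27744 \left(\left(-2\right) \left(-5\right)\right) = 27744 \cdot 10 = 277440$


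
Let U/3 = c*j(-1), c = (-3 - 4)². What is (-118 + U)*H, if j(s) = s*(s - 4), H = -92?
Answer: -56764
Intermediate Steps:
j(s) = s*(-4 + s)
c = 49 (c = (-7)² = 49)
U = 735 (U = 3*(49*(-(-4 - 1))) = 3*(49*(-1*(-5))) = 3*(49*5) = 3*245 = 735)
(-118 + U)*H = (-118 + 735)*(-92) = 617*(-92) = -56764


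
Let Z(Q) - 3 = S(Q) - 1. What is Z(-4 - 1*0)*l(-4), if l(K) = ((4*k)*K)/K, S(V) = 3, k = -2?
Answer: -40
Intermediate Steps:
Z(Q) = 5 (Z(Q) = 3 + (3 - 1) = 3 + 2 = 5)
l(K) = -8 (l(K) = ((4*(-2))*K)/K = (-8*K)/K = -8)
Z(-4 - 1*0)*l(-4) = 5*(-8) = -40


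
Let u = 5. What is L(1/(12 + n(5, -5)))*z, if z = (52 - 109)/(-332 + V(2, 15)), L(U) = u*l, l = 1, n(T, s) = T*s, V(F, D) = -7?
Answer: 95/113 ≈ 0.84071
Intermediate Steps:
L(U) = 5 (L(U) = 5*1 = 5)
z = 19/113 (z = (52 - 109)/(-332 - 7) = -57/(-339) = -57*(-1/339) = 19/113 ≈ 0.16814)
L(1/(12 + n(5, -5)))*z = 5*(19/113) = 95/113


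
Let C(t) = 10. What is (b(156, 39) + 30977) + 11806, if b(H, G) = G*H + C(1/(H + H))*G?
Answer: 49257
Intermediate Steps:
b(H, G) = 10*G + G*H (b(H, G) = G*H + 10*G = 10*G + G*H)
(b(156, 39) + 30977) + 11806 = (39*(10 + 156) + 30977) + 11806 = (39*166 + 30977) + 11806 = (6474 + 30977) + 11806 = 37451 + 11806 = 49257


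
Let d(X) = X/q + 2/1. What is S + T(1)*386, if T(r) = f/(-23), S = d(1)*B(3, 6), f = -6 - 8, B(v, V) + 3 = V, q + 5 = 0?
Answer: 27641/115 ≈ 240.36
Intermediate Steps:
q = -5 (q = -5 + 0 = -5)
B(v, V) = -3 + V
f = -14
d(X) = 2 - X/5 (d(X) = X/(-5) + 2/1 = X*(-⅕) + 2*1 = -X/5 + 2 = 2 - X/5)
S = 27/5 (S = (2 - ⅕*1)*(-3 + 6) = (2 - ⅕)*3 = (9/5)*3 = 27/5 ≈ 5.4000)
T(r) = 14/23 (T(r) = -14/(-23) = -14*(-1/23) = 14/23)
S + T(1)*386 = 27/5 + (14/23)*386 = 27/5 + 5404/23 = 27641/115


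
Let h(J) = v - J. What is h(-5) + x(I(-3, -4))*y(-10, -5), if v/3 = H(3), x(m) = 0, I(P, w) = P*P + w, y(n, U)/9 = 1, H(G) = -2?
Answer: -1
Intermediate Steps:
y(n, U) = 9 (y(n, U) = 9*1 = 9)
I(P, w) = w + P**2 (I(P, w) = P**2 + w = w + P**2)
v = -6 (v = 3*(-2) = -6)
h(J) = -6 - J
h(-5) + x(I(-3, -4))*y(-10, -5) = (-6 - 1*(-5)) + 0*9 = (-6 + 5) + 0 = -1 + 0 = -1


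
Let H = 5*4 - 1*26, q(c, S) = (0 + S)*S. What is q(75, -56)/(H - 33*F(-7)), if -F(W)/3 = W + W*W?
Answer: 392/519 ≈ 0.75530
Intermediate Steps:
F(W) = -3*W - 3*W² (F(W) = -3*(W + W*W) = -3*(W + W²) = -3*W - 3*W²)
q(c, S) = S² (q(c, S) = S*S = S²)
H = -6 (H = 20 - 26 = -6)
q(75, -56)/(H - 33*F(-7)) = (-56)²/(-6 - (-99)*(-7)*(1 - 7)) = 3136/(-6 - (-99)*(-7)*(-6)) = 3136/(-6 - 33*(-126)) = 3136/(-6 + 4158) = 3136/4152 = 3136*(1/4152) = 392/519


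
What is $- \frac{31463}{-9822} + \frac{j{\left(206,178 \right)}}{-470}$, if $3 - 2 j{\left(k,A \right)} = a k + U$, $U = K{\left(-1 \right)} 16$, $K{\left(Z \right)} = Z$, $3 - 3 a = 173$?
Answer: $- \frac{42633439}{4616340} \approx -9.2353$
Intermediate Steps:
$a = - \frac{170}{3}$ ($a = 1 - \frac{173}{3} = - \frac{170}{3} \approx -56.667$)
$U = -16$ ($U = \left(-1\right) 16 = -16$)
$j{\left(k,A \right)} = \frac{19}{2} + \frac{85 k}{3}$ ($j{\left(k,A \right)} = \frac{3}{2} - \frac{- \frac{170 k}{3} - 16}{2} = \frac{3}{2} - \frac{-16 - \frac{170 k}{3}}{2} = \frac{3}{2} + \left(8 + \frac{85 k}{3}\right) = \frac{19}{2} + \frac{85 k}{3}$)
$- \frac{31463}{-9822} + \frac{j{\left(206,178 \right)}}{-470} = - \frac{31463}{-9822} + \frac{\frac{19}{2} + \frac{85}{3} \cdot 206}{-470} = \left(-31463\right) \left(- \frac{1}{9822}\right) + \left(\frac{19}{2} + \frac{17510}{3}\right) \left(- \frac{1}{470}\right) = \frac{31463}{9822} + \frac{35077}{6} \left(- \frac{1}{470}\right) = \frac{31463}{9822} - \frac{35077}{2820} = - \frac{42633439}{4616340}$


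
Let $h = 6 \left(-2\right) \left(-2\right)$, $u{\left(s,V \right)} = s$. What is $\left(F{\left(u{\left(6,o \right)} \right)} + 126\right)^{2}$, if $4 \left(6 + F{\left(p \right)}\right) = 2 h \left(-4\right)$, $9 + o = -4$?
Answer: $5184$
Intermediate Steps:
$o = -13$ ($o = -9 - 4 = -13$)
$h = 24$ ($h = \left(-12\right) \left(-2\right) = 24$)
$F{\left(p \right)} = -54$ ($F{\left(p \right)} = -6 + \frac{2 \cdot 24 \left(-4\right)}{4} = -6 + \frac{48 \left(-4\right)}{4} = -6 + \frac{1}{4} \left(-192\right) = -6 - 48 = -54$)
$\left(F{\left(u{\left(6,o \right)} \right)} + 126\right)^{2} = \left(-54 + 126\right)^{2} = 72^{2} = 5184$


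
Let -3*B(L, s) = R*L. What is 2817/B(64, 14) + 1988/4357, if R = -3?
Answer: 12400901/278848 ≈ 44.472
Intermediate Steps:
B(L, s) = L (B(L, s) = -(-1)*L = L)
2817/B(64, 14) + 1988/4357 = 2817/64 + 1988/4357 = 12400901/278848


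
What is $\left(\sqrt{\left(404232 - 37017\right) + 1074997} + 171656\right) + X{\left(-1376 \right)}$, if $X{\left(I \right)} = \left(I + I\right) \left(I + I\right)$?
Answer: $7745160 + 2 \sqrt{360553} \approx 7.7464 \cdot 10^{6}$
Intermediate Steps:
$X{\left(I \right)} = 4 I^{2}$ ($X{\left(I \right)} = 2 I 2 I = 4 I^{2}$)
$\left(\sqrt{\left(404232 - 37017\right) + 1074997} + 171656\right) + X{\left(-1376 \right)} = \left(\sqrt{\left(404232 - 37017\right) + 1074997} + 171656\right) + 4 \left(-1376\right)^{2} = \left(\sqrt{367215 + 1074997} + 171656\right) + 4 \cdot 1893376 = \left(\sqrt{1442212} + 171656\right) + 7573504 = \left(2 \sqrt{360553} + 171656\right) + 7573504 = \left(171656 + 2 \sqrt{360553}\right) + 7573504 = 7745160 + 2 \sqrt{360553}$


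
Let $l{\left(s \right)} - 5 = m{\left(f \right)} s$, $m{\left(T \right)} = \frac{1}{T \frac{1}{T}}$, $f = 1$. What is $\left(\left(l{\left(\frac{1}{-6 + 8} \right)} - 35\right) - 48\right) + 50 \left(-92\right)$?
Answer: $- \frac{9355}{2} \approx -4677.5$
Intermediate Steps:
$m{\left(T \right)} = 1$ ($m{\left(T \right)} = 1^{-1} = 1$)
$l{\left(s \right)} = 5 + s$ ($l{\left(s \right)} = 5 + 1 s = 5 + s$)
$\left(\left(l{\left(\frac{1}{-6 + 8} \right)} - 35\right) - 48\right) + 50 \left(-92\right) = \left(\left(\left(5 + \frac{1}{-6 + 8}\right) - 35\right) - 48\right) + 50 \left(-92\right) = \left(\left(\left(5 + \frac{1}{2}\right) - 35\right) - 48\right) - 4600 = \left(\left(\frac{11}{2} - 35\right) - 48\right) - 4600 = \left(- \frac{59}{2} - 48\right) - 4600 = - \frac{155}{2} - 4600 = - \frac{9355}{2}$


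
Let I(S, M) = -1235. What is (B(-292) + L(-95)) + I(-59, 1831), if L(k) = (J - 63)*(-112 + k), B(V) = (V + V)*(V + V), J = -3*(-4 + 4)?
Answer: 352862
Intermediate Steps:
J = 0 (J = -3*0 = 0)
B(V) = 4*V² (B(V) = (2*V)*(2*V) = 4*V²)
L(k) = 7056 - 63*k (L(k) = (0 - 63)*(-112 + k) = -63*(-112 + k) = 7056 - 63*k)
(B(-292) + L(-95)) + I(-59, 1831) = (4*(-292)² + (7056 - 63*(-95))) - 1235 = (4*85264 + (7056 + 5985)) - 1235 = (341056 + 13041) - 1235 = 354097 - 1235 = 352862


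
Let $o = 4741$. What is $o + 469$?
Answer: $5210$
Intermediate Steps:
$o + 469 = 4741 + 469 = 5210$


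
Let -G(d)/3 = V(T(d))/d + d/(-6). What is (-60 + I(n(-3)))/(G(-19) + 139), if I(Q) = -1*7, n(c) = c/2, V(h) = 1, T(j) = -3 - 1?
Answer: -2546/4927 ≈ -0.51674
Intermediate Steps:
T(j) = -4
n(c) = c/2 (n(c) = c*(½) = c/2)
I(Q) = -7
G(d) = d/2 - 3/d (G(d) = -3*(1/d + d/(-6)) = -3*(1/d + d*(-⅙)) = -3*(1/d - d/6) = d/2 - 3/d)
(-60 + I(n(-3)))/(G(-19) + 139) = (-60 - 7)/(((½)*(-19) - 3/(-19)) + 139) = -67/((-19/2 - 3*(-1/19)) + 139) = -67/((-19/2 + 3/19) + 139) = -67/(-355/38 + 139) = -67/4927/38 = -67*38/4927 = -2546/4927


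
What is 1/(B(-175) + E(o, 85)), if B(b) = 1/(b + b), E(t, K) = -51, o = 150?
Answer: -350/17851 ≈ -0.019607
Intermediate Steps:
B(b) = 1/(2*b)
1/(B(-175) + E(o, 85)) = 1/((½)/(-175) - 51) = 1/((½)*(-1/175) - 51) = 1/(-1/350 - 51) = 1/(-17851/350) = -350/17851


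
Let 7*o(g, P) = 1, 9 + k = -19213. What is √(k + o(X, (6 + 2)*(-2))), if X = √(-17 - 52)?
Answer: I*√941871/7 ≈ 138.64*I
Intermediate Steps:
k = -19222 (k = -9 - 19213 = -19222)
X = I*√69 (X = √(-69) = I*√69 ≈ 8.3066*I)
o(g, P) = ⅐ (o(g, P) = (⅐)*1 = ⅐)
√(k + o(X, (6 + 2)*(-2))) = √(-19222 + ⅐) = √(-134553/7) = I*√941871/7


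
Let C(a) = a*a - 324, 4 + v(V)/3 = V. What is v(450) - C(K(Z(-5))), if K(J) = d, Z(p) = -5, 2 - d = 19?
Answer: 1373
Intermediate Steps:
d = -17 (d = 2 - 1*19 = 2 - 19 = -17)
v(V) = -12 + 3*V
K(J) = -17
C(a) = -324 + a² (C(a) = a² - 324 = -324 + a²)
v(450) - C(K(Z(-5))) = (-12 + 3*450) - (-324 + (-17)²) = (-12 + 1350) - (-324 + 289) = 1338 - 1*(-35) = 1338 + 35 = 1373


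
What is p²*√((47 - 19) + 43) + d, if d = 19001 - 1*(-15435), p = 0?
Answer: 34436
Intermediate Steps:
d = 34436 (d = 19001 + 15435 = 34436)
p²*√((47 - 19) + 43) + d = 0²*√((47 - 19) + 43) + 34436 = 0*√(28 + 43) + 34436 = 0*√71 + 34436 = 0 + 34436 = 34436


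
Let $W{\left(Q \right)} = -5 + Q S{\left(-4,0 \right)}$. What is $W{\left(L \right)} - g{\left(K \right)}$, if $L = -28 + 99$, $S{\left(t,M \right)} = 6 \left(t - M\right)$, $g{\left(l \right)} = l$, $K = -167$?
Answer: $-1542$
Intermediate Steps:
$S{\left(t,M \right)} = - 6 M + 6 t$
$L = 71$
$W{\left(Q \right)} = -5 - 24 Q$ ($W{\left(Q \right)} = -5 + Q \left(\left(-6\right) 0 + 6 \left(-4\right)\right) = -5 + Q \left(0 - 24\right) = -5 + Q \left(-24\right) = -5 - 24 Q$)
$W{\left(L \right)} - g{\left(K \right)} = \left(-5 - 1704\right) - -167 = \left(-5 - 1704\right) + 167 = -1709 + 167 = -1542$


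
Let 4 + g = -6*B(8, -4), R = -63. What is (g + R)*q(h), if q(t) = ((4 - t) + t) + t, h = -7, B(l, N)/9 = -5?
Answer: -609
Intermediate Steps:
B(l, N) = -45 (B(l, N) = 9*(-5) = -45)
g = 266 (g = -4 - 6*(-45) = -4 + 270 = 266)
q(t) = 4 + t
(g + R)*q(h) = (266 - 63)*(4 - 7) = 203*(-3) = -609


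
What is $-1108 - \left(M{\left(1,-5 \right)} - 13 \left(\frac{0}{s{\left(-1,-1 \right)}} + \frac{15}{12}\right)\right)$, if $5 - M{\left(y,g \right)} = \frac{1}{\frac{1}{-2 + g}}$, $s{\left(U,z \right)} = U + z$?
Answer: $- \frac{4415}{4} \approx -1103.8$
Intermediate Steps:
$M{\left(y,g \right)} = 7 - g$ ($M{\left(y,g \right)} = 5 - \frac{1}{\frac{1}{-2 + g}} = 5 - \left(-2 + g\right) = 7 - g$)
$-1108 - \left(M{\left(1,-5 \right)} - 13 \left(\frac{0}{s{\left(-1,-1 \right)}} + \frac{15}{12}\right)\right) = -1108 - \left(\left(7 - -5\right) - 13 \left(\frac{0}{-1 - 1} + \frac{15}{12}\right)\right) = -1108 - \left(\left(7 + 5\right) - 13 \left(\frac{0}{-2} + 15 \cdot \frac{1}{12}\right)\right) = -1108 - \left(12 - 13 \left(0 \left(- \frac{1}{2}\right) + \frac{5}{4}\right)\right) = -1108 - \left(12 - 13 \left(0 + \frac{5}{4}\right)\right) = -1108 - \left(12 - \frac{65}{4}\right) = -1108 - - \frac{17}{4} = -1108 + \frac{17}{4} = - \frac{4415}{4}$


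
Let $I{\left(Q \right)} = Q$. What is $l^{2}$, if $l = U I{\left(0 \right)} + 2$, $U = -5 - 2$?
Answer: $4$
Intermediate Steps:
$U = -7$
$l = 2$ ($l = \left(-7\right) 0 + 2 = 0 + 2 = 2$)
$l^{2} = 2^{2} = 4$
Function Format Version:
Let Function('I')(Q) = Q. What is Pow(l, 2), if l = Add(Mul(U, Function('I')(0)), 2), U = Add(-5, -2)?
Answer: 4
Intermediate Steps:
U = -7
l = 2 (l = Add(Mul(-7, 0), 2) = Add(0, 2) = 2)
Pow(l, 2) = Pow(2, 2) = 4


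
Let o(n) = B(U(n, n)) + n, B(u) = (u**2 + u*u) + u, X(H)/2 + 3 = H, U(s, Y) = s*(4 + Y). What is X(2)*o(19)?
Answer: -764788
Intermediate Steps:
X(H) = -6 + 2*H
B(u) = u + 2*u**2 (B(u) = (u**2 + u**2) + u = 2*u**2 + u = u + 2*u**2)
o(n) = n + n*(1 + 2*n*(4 + n))*(4 + n) (o(n) = (n*(4 + n))*(1 + 2*(n*(4 + n))) + n = (n*(4 + n))*(1 + 2*n*(4 + n)) + n = n*(1 + 2*n*(4 + n))*(4 + n) + n = n + n*(1 + 2*n*(4 + n))*(4 + n))
X(2)*o(19) = (-6 + 2*2)*(19*(1 + (1 + 2*19*(4 + 19))*(4 + 19))) = (-6 + 4)*(19*(1 + (1 + 2*19*23)*23)) = -38*(1 + (1 + 874)*23) = -38*(1 + 875*23) = -38*(1 + 20125) = -38*20126 = -2*382394 = -764788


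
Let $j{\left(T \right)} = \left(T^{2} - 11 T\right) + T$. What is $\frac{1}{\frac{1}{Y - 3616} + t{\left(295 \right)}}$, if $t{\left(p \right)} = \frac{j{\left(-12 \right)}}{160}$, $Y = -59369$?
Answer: $\frac{251940}{415697} \approx 0.60607$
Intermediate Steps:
$j{\left(T \right)} = T^{2} - 10 T$
$t{\left(p \right)} = \frac{33}{20}$ ($t{\left(p \right)} = \frac{\left(-12\right) \left(-10 - 12\right)}{160} = \left(-12\right) \left(-22\right) \frac{1}{160} = 264 \cdot \frac{1}{160} = \frac{33}{20}$)
$\frac{1}{\frac{1}{Y - 3616} + t{\left(295 \right)}} = \frac{1}{\frac{1}{-59369 - 3616} + \frac{33}{20}} = \frac{1}{\frac{1}{-62985} + \frac{33}{20}} = \frac{1}{- \frac{1}{62985} + \frac{33}{20}} = \frac{1}{\frac{415697}{251940}} = \frac{251940}{415697}$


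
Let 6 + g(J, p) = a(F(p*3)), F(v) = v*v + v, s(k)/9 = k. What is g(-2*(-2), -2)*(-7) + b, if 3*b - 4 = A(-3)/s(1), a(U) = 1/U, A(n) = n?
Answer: 3869/90 ≈ 42.989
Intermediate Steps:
s(k) = 9*k
F(v) = v + v**2 (F(v) = v**2 + v = v + v**2)
g(J, p) = -6 + 1/(3*p*(1 + 3*p)) (g(J, p) = -6 + 1/((p*3)*(1 + p*3)) = -6 + 1/((3*p)*(1 + 3*p)) = -6 + 1/(3*p*(1 + 3*p)))
b = 11/9 (b = 4/3 + (-3/(9*1))/3 = 4/3 + (-3/9)/3 = 4/3 + (-3*1/9)/3 = 4/3 + (1/3)*(-1/3) = 4/3 - 1/9 = 11/9 ≈ 1.2222)
g(-2*(-2), -2)*(-7) + b = ((1/3)*(1 - 18*(-2)*(1 + 3*(-2)))/(-2*(1 + 3*(-2))))*(-7) + 11/9 = ((1/3)*(-1/2)*(1 - 18*(-2)*(1 - 6))/(1 - 6))*(-7) + 11/9 = ((1/3)*(-1/2)*(1 - 18*(-2)*(-5))/(-5))*(-7) + 11/9 = ((1/3)*(-1/2)*(-1/5)*(1 - 180))*(-7) + 11/9 = ((1/3)*(-1/2)*(-1/5)*(-179))*(-7) + 11/9 = -179/30*(-7) + 11/9 = 1253/30 + 11/9 = 3869/90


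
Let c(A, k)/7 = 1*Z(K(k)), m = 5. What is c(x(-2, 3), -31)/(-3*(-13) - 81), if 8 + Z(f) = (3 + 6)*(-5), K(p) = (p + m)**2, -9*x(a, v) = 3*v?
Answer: 53/6 ≈ 8.8333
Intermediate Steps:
x(a, v) = -v/3
K(p) = (5 + p)**2 (K(p) = (p + 5)**2 = (5 + p)**2)
Z(f) = -53 (Z(f) = -8 + (3 + 6)*(-5) = -8 + 9*(-5) = -8 - 45 = -53)
c(A, k) = -371 (c(A, k) = 7*(1*(-53)) = 7*(-53) = -371)
c(x(-2, 3), -31)/(-3*(-13) - 81) = -371/(-3*(-13) - 81) = -371/(39 - 81) = -371/(-42) = -371*(-1/42) = 53/6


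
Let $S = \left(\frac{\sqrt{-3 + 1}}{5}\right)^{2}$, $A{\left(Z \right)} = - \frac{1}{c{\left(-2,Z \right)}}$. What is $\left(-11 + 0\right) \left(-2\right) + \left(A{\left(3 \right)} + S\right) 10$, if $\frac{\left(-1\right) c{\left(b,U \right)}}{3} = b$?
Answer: $\frac{293}{15} \approx 19.533$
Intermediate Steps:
$c{\left(b,U \right)} = - 3 b$
$A{\left(Z \right)} = - \frac{1}{6}$ ($A{\left(Z \right)} = - \frac{1}{\left(-3\right) \left(-2\right)} = - \frac{1}{6}$)
$S = - \frac{2}{25}$ ($S = \left(\sqrt{-2} \cdot \frac{1}{5}\right)^{2} = \left(i \sqrt{2} \cdot \frac{1}{5}\right)^{2} = \left(\frac{i \sqrt{2}}{5}\right)^{2} = - \frac{2}{25} \approx -0.08$)
$\left(-11 + 0\right) \left(-2\right) + \left(A{\left(3 \right)} + S\right) 10 = \left(-11 + 0\right) \left(-2\right) + \left(- \frac{1}{6} - \frac{2}{25}\right) 10 = \left(-11\right) \left(-2\right) - \frac{37}{15} = 22 - \frac{37}{15} = \frac{293}{15}$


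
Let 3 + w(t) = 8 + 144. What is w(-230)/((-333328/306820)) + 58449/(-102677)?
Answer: -1178370725533/8556279764 ≈ -137.72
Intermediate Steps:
w(t) = 149 (w(t) = -3 + (8 + 144) = -3 + 152 = 149)
w(-230)/((-333328/306820)) + 58449/(-102677) = 149/((-333328/306820)) + 58449/(-102677) = 149/((-333328*1/306820)) + 58449*(-1/102677) = 149/(-83332/76705) - 58449/102677 = 149*(-76705/83332) - 58449/102677 = -11429045/83332 - 58449/102677 = -1178370725533/8556279764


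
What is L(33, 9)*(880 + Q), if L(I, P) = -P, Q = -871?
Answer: -81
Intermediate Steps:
L(33, 9)*(880 + Q) = (-1*9)*(880 - 871) = -9*9 = -81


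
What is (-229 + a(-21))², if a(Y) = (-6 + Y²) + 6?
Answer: 44944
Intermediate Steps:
a(Y) = Y²
(-229 + a(-21))² = (-229 + (-21)²)² = (-229 + 441)² = 212² = 44944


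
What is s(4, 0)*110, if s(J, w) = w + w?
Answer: 0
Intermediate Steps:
s(J, w) = 2*w
s(4, 0)*110 = (2*0)*110 = 0*110 = 0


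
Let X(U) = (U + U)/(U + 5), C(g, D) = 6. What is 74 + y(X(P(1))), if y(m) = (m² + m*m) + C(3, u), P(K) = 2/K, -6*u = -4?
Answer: 3952/49 ≈ 80.653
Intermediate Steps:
u = ⅔ (u = -⅙*(-4) = ⅔ ≈ 0.66667)
X(U) = 2*U/(5 + U) (X(U) = (2*U)/(5 + U) = 2*U/(5 + U))
y(m) = 6 + 2*m² (y(m) = (m² + m*m) + 6 = (m² + m²) + 6 = 2*m² + 6 = 6 + 2*m²)
74 + y(X(P(1))) = 74 + (6 + 2*(2*(2/1)/(5 + 2/1))²) = 74 + (6 + 2*(2*(2*1)/(5 + 2*1))²) = 74 + (6 + 2*(2*2/(5 + 2))²) = 74 + (6 + 2*(2*2/7)²) = 74 + (6 + 2*(2*2*(⅐))²) = 74 + (6 + 2*(4/7)²) = 74 + (6 + 2*(16/49)) = 74 + (6 + 32/49) = 74 + 326/49 = 3952/49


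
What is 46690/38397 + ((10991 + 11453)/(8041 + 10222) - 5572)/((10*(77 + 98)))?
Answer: -1207124001662/613588859625 ≈ -1.9673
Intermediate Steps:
46690/38397 + ((10991 + 11453)/(8041 + 10222) - 5572)/((10*(77 + 98))) = 46690*(1/38397) + (22444/18263 - 5572)/((10*175)) = 46690/38397 + (22444*(1/18263) - 5572)/1750 = 46690/38397 + (22444/18263 - 5572)*(1/1750) = 46690/38397 - 101738992/18263*1/1750 = 46690/38397 - 50869496/15980125 = -1207124001662/613588859625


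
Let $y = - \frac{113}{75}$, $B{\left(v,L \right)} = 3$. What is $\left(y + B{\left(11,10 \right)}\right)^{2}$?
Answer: $\frac{12544}{5625} \approx 2.23$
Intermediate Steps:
$y = - \frac{113}{75}$ ($y = \left(-113\right) \frac{1}{75} = - \frac{113}{75} \approx -1.5067$)
$\left(y + B{\left(11,10 \right)}\right)^{2} = \left(- \frac{113}{75} + 3\right)^{2} = \left(\frac{112}{75}\right)^{2} = \frac{12544}{5625}$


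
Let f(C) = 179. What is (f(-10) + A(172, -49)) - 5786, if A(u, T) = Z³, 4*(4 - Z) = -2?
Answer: -44127/8 ≈ -5515.9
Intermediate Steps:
Z = 9/2 (Z = 4 - ¼*(-2) = 4 + ½ = 9/2 ≈ 4.5000)
A(u, T) = 729/8 (A(u, T) = (9/2)³ = 729/8)
(f(-10) + A(172, -49)) - 5786 = (179 + 729/8) - 5786 = 2161/8 - 5786 = -44127/8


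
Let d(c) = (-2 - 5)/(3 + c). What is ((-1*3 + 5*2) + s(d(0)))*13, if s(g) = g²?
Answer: 1456/9 ≈ 161.78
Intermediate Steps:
d(c) = -7/(3 + c)
((-1*3 + 5*2) + s(d(0)))*13 = ((-1*3 + 5*2) + (-7/(3 + 0))²)*13 = ((-3 + 10) + (-7/3)²)*13 = (7 + (-7*⅓)²)*13 = (7 + (-7/3)²)*13 = (7 + 49/9)*13 = (112/9)*13 = 1456/9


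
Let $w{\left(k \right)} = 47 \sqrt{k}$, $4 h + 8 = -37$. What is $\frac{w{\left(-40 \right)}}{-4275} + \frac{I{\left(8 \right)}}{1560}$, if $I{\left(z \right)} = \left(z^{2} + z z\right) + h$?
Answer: $\frac{467}{6240} - \frac{94 i \sqrt{10}}{4275} \approx 0.07484 - 0.069533 i$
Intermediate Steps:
$h = - \frac{45}{4}$ ($h = -2 + \frac{1}{4} \left(-37\right) = -2 - \frac{37}{4} = - \frac{45}{4} \approx -11.25$)
$I{\left(z \right)} = - \frac{45}{4} + 2 z^{2}$ ($I{\left(z \right)} = \left(z^{2} + z z\right) - \frac{45}{4} = \left(z^{2} + z^{2}\right) - \frac{45}{4} = 2 z^{2} - \frac{45}{4} = - \frac{45}{4} + 2 z^{2}$)
$\frac{w{\left(-40 \right)}}{-4275} + \frac{I{\left(8 \right)}}{1560} = \frac{47 \sqrt{-40}}{-4275} + \frac{- \frac{45}{4} + 2 \cdot 8^{2}}{1560} = 47 \cdot 2 i \sqrt{10} \left(- \frac{1}{4275}\right) + \left(- \frac{45}{4} + 2 \cdot 64\right) \frac{1}{1560} = 94 i \sqrt{10} \left(- \frac{1}{4275}\right) + \left(- \frac{45}{4} + 128\right) \frac{1}{1560} = - \frac{94 i \sqrt{10}}{4275} + \frac{467}{4} \cdot \frac{1}{1560} = - \frac{94 i \sqrt{10}}{4275} + \frac{467}{6240} = \frac{467}{6240} - \frac{94 i \sqrt{10}}{4275}$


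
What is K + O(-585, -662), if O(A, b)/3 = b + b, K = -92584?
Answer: -96556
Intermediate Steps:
O(A, b) = 6*b (O(A, b) = 3*(b + b) = 3*(2*b) = 6*b)
K + O(-585, -662) = -92584 + 6*(-662) = -92584 - 3972 = -96556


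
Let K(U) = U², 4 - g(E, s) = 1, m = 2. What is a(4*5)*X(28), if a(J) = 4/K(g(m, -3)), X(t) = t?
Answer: 112/9 ≈ 12.444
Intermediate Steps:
g(E, s) = 3 (g(E, s) = 4 - 1*1 = 4 - 1 = 3)
a(J) = 4/9 (a(J) = 4/(3²) = 4/9)
a(4*5)*X(28) = (4/9)*28 = 112/9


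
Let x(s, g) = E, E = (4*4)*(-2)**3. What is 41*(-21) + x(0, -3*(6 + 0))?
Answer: -989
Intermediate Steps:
E = -128 (E = 16*(-8) = -128)
x(s, g) = -128
41*(-21) + x(0, -3*(6 + 0)) = 41*(-21) - 128 = -861 - 128 = -989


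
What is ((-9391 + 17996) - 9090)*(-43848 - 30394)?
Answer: 36007370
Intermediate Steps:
((-9391 + 17996) - 9090)*(-43848 - 30394) = (8605 - 9090)*(-74242) = -485*(-74242) = 36007370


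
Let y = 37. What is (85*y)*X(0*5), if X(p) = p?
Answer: 0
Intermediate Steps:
(85*y)*X(0*5) = (85*37)*(0*5) = 3145*0 = 0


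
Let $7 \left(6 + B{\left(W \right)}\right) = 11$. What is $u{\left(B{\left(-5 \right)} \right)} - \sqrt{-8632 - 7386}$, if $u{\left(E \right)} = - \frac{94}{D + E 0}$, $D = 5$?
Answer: $- \frac{94}{5} - i \sqrt{16018} \approx -18.8 - 126.56 i$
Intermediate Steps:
$B{\left(W \right)} = - \frac{31}{7}$ ($B{\left(W \right)} = -6 + \frac{1}{7} \cdot 11 = -6 + \frac{11}{7} = - \frac{31}{7}$)
$u{\left(E \right)} = - \frac{94}{5}$ ($u{\left(E \right)} = - \frac{94}{5 + E 0} = - \frac{94}{5 + 0} = - \frac{94}{5}$)
$u{\left(B{\left(-5 \right)} \right)} - \sqrt{-8632 - 7386} = - \frac{94}{5} - \sqrt{-8632 - 7386} = - \frac{94}{5} - \sqrt{-16018} = - \frac{94}{5} - i \sqrt{16018}$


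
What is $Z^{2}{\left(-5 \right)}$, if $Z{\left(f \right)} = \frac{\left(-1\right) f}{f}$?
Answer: $1$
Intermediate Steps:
$Z{\left(f \right)} = -1$
$Z^{2}{\left(-5 \right)} = \left(-1\right)^{2} = 1$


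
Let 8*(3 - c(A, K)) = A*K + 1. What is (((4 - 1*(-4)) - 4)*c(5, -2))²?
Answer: 1089/4 ≈ 272.25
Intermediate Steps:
c(A, K) = 23/8 - A*K/8 (c(A, K) = 3 - (A*K + 1)/8 = 3 - (1 + A*K)/8 = 3 + (-⅛ - A*K/8) = 23/8 - A*K/8)
(((4 - 1*(-4)) - 4)*c(5, -2))² = (((4 - 1*(-4)) - 4)*(23/8 - ⅛*5*(-2)))² = (((4 + 4) - 4)*(23/8 + 5/4))² = ((8 - 4)*(33/8))² = (4*(33/8))² = (33/2)² = 1089/4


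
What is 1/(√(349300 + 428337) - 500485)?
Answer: -500485/250484457588 - √777637/250484457588 ≈ -2.0016e-6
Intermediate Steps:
1/(√(349300 + 428337) - 500485) = 1/(√777637 - 500485) = 1/(-500485 + √777637)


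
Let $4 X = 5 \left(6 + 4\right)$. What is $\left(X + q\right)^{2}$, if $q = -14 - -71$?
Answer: $\frac{19321}{4} \approx 4830.3$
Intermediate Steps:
$q = 57$ ($q = -14 + 71 = 57$)
$X = \frac{25}{2}$ ($X = \frac{5 \left(6 + 4\right)}{4} = \frac{5 \cdot 10}{4} = \frac{1}{4} \cdot 50 = \frac{25}{2} \approx 12.5$)
$\left(X + q\right)^{2} = \left(\frac{25}{2} + 57\right)^{2} = \left(\frac{139}{2}\right)^{2} = \frac{19321}{4}$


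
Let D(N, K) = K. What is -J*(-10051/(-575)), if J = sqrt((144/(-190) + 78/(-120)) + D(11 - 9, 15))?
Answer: -23*sqrt(19627)/50 ≈ -64.444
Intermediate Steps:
J = sqrt(19627)/38 (J = sqrt((144/(-190) + 78/(-120)) + 15) = sqrt((144*(-1/190) + 78*(-1/120)) + 15) = sqrt((-72/95 - 13/20) + 15) = sqrt(-107/76 + 15) = sqrt(1033/76) = sqrt(19627)/38 ≈ 3.6867)
-J*(-10051/(-575)) = -sqrt(19627)/38*(-10051/(-575)) = -sqrt(19627)/38*(-10051*(-1/575)) = -sqrt(19627)/38*437/25 = -23*sqrt(19627)/50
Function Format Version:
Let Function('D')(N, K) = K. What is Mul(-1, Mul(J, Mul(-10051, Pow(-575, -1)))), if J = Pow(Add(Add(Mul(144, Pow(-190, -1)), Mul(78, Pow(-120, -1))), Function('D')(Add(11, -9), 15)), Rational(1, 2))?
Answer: Mul(Rational(-23, 50), Pow(19627, Rational(1, 2))) ≈ -64.444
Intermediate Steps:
J = Mul(Rational(1, 38), Pow(19627, Rational(1, 2))) (J = Pow(Add(Add(Mul(144, Pow(-190, -1)), Mul(78, Pow(-120, -1))), 15), Rational(1, 2)) = Pow(Add(Add(Mul(144, Rational(-1, 190)), Mul(78, Rational(-1, 120))), 15), Rational(1, 2)) = Pow(Add(Add(Rational(-72, 95), Rational(-13, 20)), 15), Rational(1, 2)) = Pow(Add(Rational(-107, 76), 15), Rational(1, 2)) = Pow(Rational(1033, 76), Rational(1, 2)) = Mul(Rational(1, 38), Pow(19627, Rational(1, 2))) ≈ 3.6867)
Mul(-1, Mul(J, Mul(-10051, Pow(-575, -1)))) = Mul(-1, Mul(Mul(Rational(1, 38), Pow(19627, Rational(1, 2))), Mul(-10051, Pow(-575, -1)))) = Mul(-1, Mul(Mul(Rational(1, 38), Pow(19627, Rational(1, 2))), Mul(-10051, Rational(-1, 575)))) = Mul(-1, Mul(Mul(Rational(1, 38), Pow(19627, Rational(1, 2))), Rational(437, 25))) = Mul(-1, Mul(Rational(23, 50), Pow(19627, Rational(1, 2)))) = Mul(Rational(-23, 50), Pow(19627, Rational(1, 2)))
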